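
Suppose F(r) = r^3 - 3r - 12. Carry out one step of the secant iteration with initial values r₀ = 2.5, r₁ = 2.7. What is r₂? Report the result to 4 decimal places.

F(2.5) = -3.875000, F(2.7) = -0.417000
r₂ = 2.700000 − (-0.417000)·(2.700000 − 2.500000) / (-0.417000 − (-3.875000)) = 2.700000 − (-0.083400)/(3.458000) = 2.724118

2.7241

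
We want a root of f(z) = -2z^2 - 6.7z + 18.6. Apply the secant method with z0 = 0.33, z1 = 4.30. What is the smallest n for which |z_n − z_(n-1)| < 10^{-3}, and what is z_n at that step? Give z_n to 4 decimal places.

f(0.33) = 16.171200, f(4.30) = -47.190000
z2 = 4.300000 − (-47.190000)·(3.970000)/(-63.361200) = 1.343233;  |Δ| = 2.956767
f(1.343233) = 5.991788
z3 = 1.343233 − 5.991788·(-2.956767)/(53.181788) = 1.676361;  |Δ| = 0.333128
f(1.676361) = 1.748013
z4 = 1.676361 − 1.748013·(0.333128)/(-4.243775) = 1.813576;  |Δ| = 0.137215
f(1.813576) = -0.129077
z5 = 1.813576 − (-0.129077)·(0.137215)/(-1.877090) = 1.804141;  |Δ| = 0.009436
f(1.804141) = 0.002411
z6 = 1.804141 − 0.002411·(-0.009436)/(0.131488) = 1.804314;  |Δ| = 0.000173
|z6 − z5| = 0.000173 < 10^{-3}

n = 6, z_n = 1.8043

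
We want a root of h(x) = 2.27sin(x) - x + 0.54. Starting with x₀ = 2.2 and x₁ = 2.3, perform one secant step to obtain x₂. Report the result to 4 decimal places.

h(2.2) = 0.175287, h(2.3) = -0.067249
x₂ = 2.300000 − (-0.067249)·(2.300000 − 2.200000) / (-0.067249 − 0.175287) = 2.300000 − (-0.006725)/(-0.242536) = 2.272273

2.2723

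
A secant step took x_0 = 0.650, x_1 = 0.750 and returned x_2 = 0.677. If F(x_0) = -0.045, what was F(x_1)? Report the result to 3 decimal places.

The secant line through (0.650, -0.045) and (0.750, F(x_1)) crosses zero at x_2 = 0.677.
So (0.650, -0.045), (0.750, F(x_1)), (0.677, 0) are collinear:
F(x_1) = -0.045 · (0.750 − 0.677) / (0.650 − 0.677) = -0.045 · (0.07300)/(-0.02700) = 0.12167

0.122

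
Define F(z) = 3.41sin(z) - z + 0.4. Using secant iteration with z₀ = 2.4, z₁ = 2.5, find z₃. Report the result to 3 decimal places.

2.484

F(2.4) = 0.30333, F(2.5) = -0.05921
z₂ = 2.50000 − (-0.05921)·(2.50000 − 2.40000) / (-0.05921 − 0.30333) = 2.50000 − (-0.00592)/(-0.36254) = 2.48367
F(2.48367) = 0.00147
z₃ = 2.48367 − 0.00147·(2.48367 − 2.50000) / (0.00147 − (-0.05921)) = 2.48367 − (-0.00002)/(0.06068) = 2.48406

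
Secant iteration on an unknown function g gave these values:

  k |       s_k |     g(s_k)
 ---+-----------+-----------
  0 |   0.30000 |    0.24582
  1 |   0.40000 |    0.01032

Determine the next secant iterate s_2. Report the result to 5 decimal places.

s_2 = 0.40000 − 0.01032·(0.40000 − 0.30000) / (0.01032 − 0.24582)
   = 0.40000 − (0.0010320)/(-0.2355000) = 0.4043822

0.40438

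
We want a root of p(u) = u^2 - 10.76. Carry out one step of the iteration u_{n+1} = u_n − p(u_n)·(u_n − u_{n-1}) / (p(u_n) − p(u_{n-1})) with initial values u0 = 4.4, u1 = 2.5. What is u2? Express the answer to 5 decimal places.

3.15362

p(4.4) = 8.6000000, p(2.5) = -4.5100000
u2 = 2.5000000 − (-4.5100000)·(2.5000000 − 4.4000000) / (-4.5100000 − 8.6000000) = 2.5000000 − (8.5690000)/(-13.1100000) = 3.1536232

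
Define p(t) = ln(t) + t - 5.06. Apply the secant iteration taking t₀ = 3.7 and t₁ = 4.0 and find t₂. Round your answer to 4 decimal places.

3.7410

p(3.7) = -0.051667, p(4.0) = 0.326294
t₂ = 4.000000 − 0.326294·(4.000000 − 3.700000) / (0.326294 − (-0.051667)) = 4.000000 − (0.097888)/(0.377962) = 3.741010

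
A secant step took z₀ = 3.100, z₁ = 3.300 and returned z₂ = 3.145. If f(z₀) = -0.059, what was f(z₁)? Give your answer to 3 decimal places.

The secant line through (3.100, -0.059) and (3.300, f(z₁)) crosses zero at z₂ = 3.145.
So (3.100, -0.059), (3.300, f(z₁)), (3.145, 0) are collinear:
f(z₁) = -0.059 · (3.300 − 3.145) / (3.100 − 3.145) = -0.059 · (0.15500)/(-0.04500) = 0.20322

0.203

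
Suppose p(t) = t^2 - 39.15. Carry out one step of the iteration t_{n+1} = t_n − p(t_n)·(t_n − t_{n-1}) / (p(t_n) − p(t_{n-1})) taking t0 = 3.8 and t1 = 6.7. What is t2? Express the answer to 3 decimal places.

6.153

p(3.8) = -24.71000, p(6.7) = 5.74000
t2 = 6.70000 − 5.74000·(6.70000 − 3.80000) / (5.74000 − (-24.71000)) = 6.70000 − (16.64600)/(30.45000) = 6.15333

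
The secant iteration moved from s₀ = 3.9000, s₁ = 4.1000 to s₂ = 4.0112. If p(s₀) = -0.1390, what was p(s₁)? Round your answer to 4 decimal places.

0.1110

The secant line through (3.9000, -0.1390) and (4.1000, p(s₁)) crosses zero at s₂ = 4.0112.
So (3.9000, -0.1390), (4.1000, p(s₁)), (4.0112, 0) are collinear:
p(s₁) = -0.1390 · (4.1000 − 4.0112) / (3.9000 − 4.0112) = -0.1390 · (0.088800)/(-0.111200) = 0.111000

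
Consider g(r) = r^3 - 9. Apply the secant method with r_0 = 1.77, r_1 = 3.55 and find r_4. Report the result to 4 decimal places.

g(1.77) = -3.454767, g(3.55) = 35.738875
r_2 = 3.550000 − 35.738875·(3.550000 − 1.770000) / (35.738875 − (-3.454767)) = 3.550000 − (63.615197)/(39.193642) = 1.926900
g(1.926900) = -1.845528
r_3 = 1.926900 − (-1.845528)·(1.926900 − 3.550000) / (-1.845528 − 35.738875) = 1.926900 − (2.995477)/(-37.584403) = 2.006600
g(2.006600) = -0.920538
r_4 = 2.006600 − (-0.920538)·(2.006600 − 1.926900) / (-0.920538 − (-1.845528)) = 2.006600 − (-0.073367)/(0.924991) = 2.085916

2.0859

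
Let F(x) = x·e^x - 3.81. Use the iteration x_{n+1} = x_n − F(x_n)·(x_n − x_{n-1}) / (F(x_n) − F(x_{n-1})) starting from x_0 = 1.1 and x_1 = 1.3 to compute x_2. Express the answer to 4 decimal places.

1.1690

F(1.1) = -0.505417, F(1.3) = 0.960086
x_2 = 1.300000 − 0.960086·(1.300000 − 1.100000) / (0.960086 − (-0.505417)) = 1.300000 − (0.192017)/(1.465503) = 1.168975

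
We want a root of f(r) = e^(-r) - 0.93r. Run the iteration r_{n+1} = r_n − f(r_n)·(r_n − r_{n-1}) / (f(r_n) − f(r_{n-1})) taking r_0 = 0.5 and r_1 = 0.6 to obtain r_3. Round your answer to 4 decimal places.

0.5938

f(0.5) = 0.141531, f(0.6) = -0.009188
r_2 = 0.600000 − (-0.009188)·(0.600000 − 0.500000) / (-0.009188 − 0.141531) = 0.600000 − (-0.000919)/(-0.150719) = 0.593904
f(0.593904) = -0.000163
r_3 = 0.593904 − (-0.000163)·(0.593904 − 0.600000) / (-0.000163 − (-0.009188)) = 0.593904 − (0.000001)/(0.009026) = 0.593794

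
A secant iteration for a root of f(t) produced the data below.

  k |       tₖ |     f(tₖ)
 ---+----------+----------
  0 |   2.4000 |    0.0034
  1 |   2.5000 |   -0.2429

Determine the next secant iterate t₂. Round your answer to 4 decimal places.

2.4014

t₂ = 2.5000 − (-0.2429)·(2.5000 − 2.4000) / (-0.2429 − 0.0034)
   = 2.5000 − (-0.024290)/(-0.246300) = 2.401380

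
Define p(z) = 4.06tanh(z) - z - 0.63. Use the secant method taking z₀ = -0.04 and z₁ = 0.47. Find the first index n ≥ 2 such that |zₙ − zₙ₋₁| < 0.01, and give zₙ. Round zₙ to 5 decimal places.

n = 4, zₙ = 0.20991

p(-0.04) = -0.7523134, p(0.47) = 0.6790892
z₂ = 0.4700000 − 0.6790892·(0.5100000)/(1.4314027) = 0.2280447;  |Δ| = 0.2419553
p(0.2280447) = 0.0520941
z₃ = 0.2280447 − 0.0520941·(-0.2419553)/(-0.6269952) = 0.2079417;  |Δ| = 0.0201029
p(0.2079417) = -0.0056597
z₄ = 0.2079417 − (-0.0056597)·(-0.0201029)/(-0.0577538) = 0.2099118;  |Δ| = 0.0019700
|z₄ − z₃| = 0.0019700 < 0.01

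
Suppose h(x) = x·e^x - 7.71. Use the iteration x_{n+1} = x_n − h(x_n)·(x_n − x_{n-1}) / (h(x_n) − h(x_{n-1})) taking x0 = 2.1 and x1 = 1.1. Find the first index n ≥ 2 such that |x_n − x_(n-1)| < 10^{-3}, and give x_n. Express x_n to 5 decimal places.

n = 6, x_n = 1.58312

h(2.1) = 9.4389568, h(1.1) = -4.4054174
x2 = 1.1000000 − (-4.4054174)·(-1.0000000)/(-13.8443742) = 1.4182099;  |Δ| = 0.3182099
h(1.4182099) = -1.8531882
x3 = 1.4182099 − (-1.8531882)·(0.3182099)/(2.5522292) = 1.6492640;  |Δ| = 0.2310540
h(1.6492640) = 0.8713659
x4 = 1.6492640 − 0.8713659·(0.2310540)/(2.7245541) = 1.5753684;  |Δ| = 0.0738956
h(1.5753684) = -0.0969987
x5 = 1.5753684 − (-0.0969987)·(-0.0738956)/(-0.9683646) = 1.5827703;  |Δ| = 0.0074019
h(1.5827703) = -0.0044028
x6 = 1.5827703 − (-0.0044028)·(0.0074019)/(0.0925959) = 1.5831223;  |Δ| = 0.0003520
|x6 − x5| = 0.0003520 < 10^{-3}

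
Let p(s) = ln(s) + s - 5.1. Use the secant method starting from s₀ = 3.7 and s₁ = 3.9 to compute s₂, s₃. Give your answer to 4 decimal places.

3.7726, 3.7723

p(3.7) = -0.091667, p(3.9) = 0.160977
s₂ = 3.900000 − 0.160977·(3.900000 − 3.700000) / (0.160977 − (-0.091667)) = 3.900000 − (0.032195)/(0.252644) = 3.772566
p(3.772566) = 0.000322
s₃ = 3.772566 − 0.000322·(3.772566 − 3.900000) / (0.000322 − 0.160977) = 3.772566 − (-0.000041)/(-0.160655) = 3.772311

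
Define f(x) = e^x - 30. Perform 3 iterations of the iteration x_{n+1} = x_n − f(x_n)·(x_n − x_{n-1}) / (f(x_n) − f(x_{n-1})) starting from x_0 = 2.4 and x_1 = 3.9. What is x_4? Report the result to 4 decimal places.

3.4096

f(2.4) = -18.976824, f(3.9) = 19.402449
x_2 = 3.900000 − 19.402449·(3.900000 − 2.400000) / (19.402449 − (-18.976824)) = 3.900000 − (29.103674)/(38.379273) = 3.141683
f(3.141683) = -6.857228
x_3 = 3.141683 − (-6.857228)·(3.141683 − 3.900000) / (-6.857228 − 19.402449) = 3.141683 − (5.199956)/(-26.259677) = 3.339703
f(3.339703) = -1.789251
x_4 = 3.339703 − (-1.789251)·(3.339703 − 3.141683) / (-1.789251 − (-6.857228)) = 3.339703 − (-0.354309)/(5.067977) = 3.409614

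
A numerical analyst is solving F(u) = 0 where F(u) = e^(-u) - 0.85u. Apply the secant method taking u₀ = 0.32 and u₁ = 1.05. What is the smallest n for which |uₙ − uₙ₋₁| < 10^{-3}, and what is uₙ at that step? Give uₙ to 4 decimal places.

n = 5, uₙ = 0.6279

F(0.32) = 0.454149, F(1.05) = -0.542562
u₂ = 1.050000 − (-0.542562)·(0.730000)/(-0.996711) = 0.652623;  |Δ| = 0.397377
F(0.652623) = -0.034051
u₃ = 0.652623 − (-0.034051)·(-0.397377)/(0.508511) = 0.626014;  |Δ| = 0.026609
F(0.626014) = 0.002608
u₄ = 0.626014 − 0.002608·(-0.026609)/(0.036659) = 0.627906;  |Δ| = 0.001893
F(0.627906) = -0.000012
u₅ = 0.627906 − (-0.000012)·(0.001893)/(-0.002620) = 0.627897;  |Δ| = 0.000009
|u₅ − u₄| = 0.000009 < 10^{-3}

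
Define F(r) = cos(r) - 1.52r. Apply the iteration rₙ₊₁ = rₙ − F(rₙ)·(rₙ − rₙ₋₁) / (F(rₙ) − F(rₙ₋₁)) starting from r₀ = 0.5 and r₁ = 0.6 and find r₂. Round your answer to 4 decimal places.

0.5576

F(0.5) = 0.117583, F(0.6) = -0.086664
r₂ = 0.600000 − (-0.086664)·(0.600000 − 0.500000) / (-0.086664 − 0.117583) = 0.600000 − (-0.008666)/(-0.204247) = 0.557569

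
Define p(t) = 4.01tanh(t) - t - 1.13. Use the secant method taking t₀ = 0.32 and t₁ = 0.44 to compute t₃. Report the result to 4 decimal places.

p(0.32) = -0.208877, p(0.44) = 0.088714
t₂ = 0.440000 − 0.088714·(0.440000 − 0.320000) / (0.088714 − (-0.208877)) = 0.440000 − (0.010646)/(0.297591) = 0.404227
p(0.404227) = 0.003849
t₃ = 0.404227 − 0.003849·(0.404227 − 0.440000) / (0.003849 − 0.088714) = 0.404227 − (-0.000138)/(-0.084866) = 0.402605

0.4026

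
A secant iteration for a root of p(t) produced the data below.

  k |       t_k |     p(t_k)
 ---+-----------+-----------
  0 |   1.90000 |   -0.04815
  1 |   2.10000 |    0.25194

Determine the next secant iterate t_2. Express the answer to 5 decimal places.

t_2 = 2.10000 − 0.25194·(2.10000 − 1.90000) / (0.25194 − (-0.04815))
   = 2.10000 − (0.0503880)/(0.3000900) = 1.9320904

1.93209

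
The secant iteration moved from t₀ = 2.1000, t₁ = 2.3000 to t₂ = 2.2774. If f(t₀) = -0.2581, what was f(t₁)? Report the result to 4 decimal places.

The secant line through (2.1000, -0.2581) and (2.3000, f(t₁)) crosses zero at t₂ = 2.2774.
So (2.1000, -0.2581), (2.3000, f(t₁)), (2.2774, 0) are collinear:
f(t₁) = -0.2581 · (2.3000 − 2.2774) / (2.1000 − 2.2774) = -0.2581 · (0.022600)/(-0.177400) = 0.032881

0.0329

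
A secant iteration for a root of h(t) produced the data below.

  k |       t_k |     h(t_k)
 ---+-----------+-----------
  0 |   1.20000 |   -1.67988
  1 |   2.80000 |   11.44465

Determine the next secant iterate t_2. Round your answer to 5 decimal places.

t_2 = 2.80000 − 11.44465·(2.80000 − 1.20000) / (11.44465 − (-1.67988))
   = 2.80000 − (18.3114400)/(13.1245300) = 1.4047927

1.40479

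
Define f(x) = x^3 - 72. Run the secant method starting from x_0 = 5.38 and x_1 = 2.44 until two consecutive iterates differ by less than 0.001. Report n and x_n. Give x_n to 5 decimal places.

f(5.38) = 83.7208720, f(2.44) = -57.4732160
x_2 = 2.4400000 − (-57.4732160)·(-2.9400000)/(-141.1940880) = 3.6367304;  |Δ| = 1.1967304
f(3.6367304) = -23.9013026
x_3 = 3.6367304 − (-23.9013026)·(1.1967304)/(33.5719134) = 4.4887347;  |Δ| = 0.8520043
f(4.4887347) = 18.4423448
x_4 = 4.4887347 − 18.4423448·(0.8520043)/(42.3436474) = 4.1176529;  |Δ| = 0.3710818
f(4.1176529) = -2.1849263
x_5 = 4.1176529 − (-2.1849263)·(-0.3710818)/(-20.6272711) = 4.1569594;  |Δ| = 0.0393065
f(4.1569594) = -0.1664460
x_6 = 4.1569594 − (-0.1664460)·(0.0393065)/(2.0184804) = 4.1602007;  |Δ| = 0.0032413
f(4.1602007) = 0.0017149
x_7 = 4.1602007 − 0.0017149·(0.0032413)/(0.1681608) = 4.1601676;  |Δ| = 0.0000331
|x_7 − x_6| = 0.0000331 < 0.001

n = 7, x_n = 4.16017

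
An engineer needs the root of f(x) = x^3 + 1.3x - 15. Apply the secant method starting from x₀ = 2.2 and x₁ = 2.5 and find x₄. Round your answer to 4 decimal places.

2.2908

f(2.2) = -1.492000, f(2.5) = 3.875000
x₂ = 2.500000 − 3.875000·(2.500000 − 2.200000) / (3.875000 − (-1.492000)) = 2.500000 − (1.162500)/(5.367000) = 2.283399
f(2.283399) = -0.126150
x₃ = 2.283399 − (-0.126150)·(2.283399 − 2.500000) / (-0.126150 − 3.875000) = 2.283399 − (0.027324)/(-4.001150) = 2.290228
f(2.290228) = -0.010133
x₄ = 2.290228 − (-0.010133)·(2.290228 − 2.283399) / (-0.010133 − (-0.126150)) = 2.290228 − (-0.000069)/(0.116016) = 2.290824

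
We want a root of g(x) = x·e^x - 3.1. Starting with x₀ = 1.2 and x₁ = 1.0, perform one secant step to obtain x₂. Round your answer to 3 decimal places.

1.060

g(1.2) = 0.88414, g(1.0) = -0.38172
x₂ = 1.00000 − (-0.38172)·(1.00000 − 1.20000) / (-0.38172 − 0.88414) = 1.00000 − (0.07634)/(-1.26586) = 1.06031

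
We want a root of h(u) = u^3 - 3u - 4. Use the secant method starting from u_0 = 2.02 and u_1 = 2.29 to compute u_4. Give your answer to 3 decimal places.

h(2.02) = -1.81759, h(2.29) = 1.13899
u_2 = 2.29000 − 1.13899·(2.29000 − 2.02000) / (1.13899 − (-1.81759)) = 2.29000 − (0.30753)/(2.95658) = 2.18599
h(2.18599) = -0.11215
u_3 = 2.18599 − (-0.11215)·(2.18599 − 2.29000) / (-0.11215 − 1.13899) = 2.18599 − (0.01167)/(-1.25114) = 2.19531
h(2.19531) = -0.00589
u_4 = 2.19531 − (-0.00589)·(2.19531 − 2.18599) / (-0.00589 − (-0.11215)) = 2.19531 − (-0.00005)/(0.10626) = 2.19583

2.196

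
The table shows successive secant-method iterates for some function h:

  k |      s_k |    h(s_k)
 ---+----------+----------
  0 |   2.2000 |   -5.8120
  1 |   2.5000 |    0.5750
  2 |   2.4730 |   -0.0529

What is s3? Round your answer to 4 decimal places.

2.4753

s3 = 2.4730 − (-0.0529)·(2.4730 − 2.5000) / (-0.0529 − 0.5750)
   = 2.4730 − (0.001428)/(-0.627900) = 2.475275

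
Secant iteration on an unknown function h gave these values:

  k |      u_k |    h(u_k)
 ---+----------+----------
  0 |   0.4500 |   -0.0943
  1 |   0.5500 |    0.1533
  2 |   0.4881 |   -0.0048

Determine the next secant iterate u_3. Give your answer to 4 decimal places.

u_3 = 0.4881 − (-0.0048)·(0.4881 − 0.5500) / (-0.0048 − 0.1533)
   = 0.4881 − (0.000297)/(-0.158100) = 0.489979

0.4900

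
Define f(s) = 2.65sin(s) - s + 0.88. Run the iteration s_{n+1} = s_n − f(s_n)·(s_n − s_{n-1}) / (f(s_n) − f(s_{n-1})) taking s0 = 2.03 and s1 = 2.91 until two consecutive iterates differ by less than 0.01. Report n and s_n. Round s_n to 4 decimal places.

f(2.03) = 1.225475, f(2.91) = -1.421751
s2 = 2.910000 − (-1.421751)·(0.880000)/(-2.647226) = 2.437377;  |Δ| = 0.472623
f(2.437377) = 0.158330
s3 = 2.437377 − 0.158330·(-0.472623)/(1.580081) = 2.484735;  |Δ| = 0.047359
f(2.484735) = 0.013437
s4 = 2.484735 − 0.013437·(0.047359)/(-0.144893) = 2.489127;  |Δ| = 0.004392
|s4 − s3| = 0.004392 < 0.01

n = 4, s_n = 2.4891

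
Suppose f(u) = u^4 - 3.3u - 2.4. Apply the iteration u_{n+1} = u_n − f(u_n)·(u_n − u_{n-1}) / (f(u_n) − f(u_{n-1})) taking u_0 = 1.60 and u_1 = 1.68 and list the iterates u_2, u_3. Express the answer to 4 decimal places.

1.6785, 1.6786

f(1.60) = -1.126400, f(1.68) = 0.021942
u_2 = 1.680000 − 0.021942·(1.680000 − 1.600000) / (0.021942 − (-1.126400)) = 1.680000 − (0.001755)/(1.148342) = 1.678471
f(1.678471) = -0.001966
u_3 = 1.678471 − (-0.001966)·(1.678471 − 1.680000) / (-0.001966 − 0.021942) = 1.678471 − (0.000003)/(-0.023908) = 1.678597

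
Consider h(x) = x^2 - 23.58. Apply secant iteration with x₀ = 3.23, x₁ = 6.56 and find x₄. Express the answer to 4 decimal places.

4.8572

h(3.23) = -13.147100, h(6.56) = 19.453600
x₂ = 6.560000 − 19.453600·(6.560000 − 3.230000) / (19.453600 − (-13.147100)) = 6.560000 − (64.780488)/(32.600700) = 4.572911
h(4.572911) = -2.668484
x₃ = 4.572911 − (-2.668484)·(4.572911 − 6.560000) / (-2.668484 − 19.453600) = 4.572911 − (5.302514)/(-22.122084) = 4.812604
h(4.812604) = -0.418839
x₄ = 4.812604 − (-0.418839)·(4.812604 − 4.572911) / (-0.418839 − (-2.668484)) = 4.812604 − (-0.100393)/(2.249645) = 4.857230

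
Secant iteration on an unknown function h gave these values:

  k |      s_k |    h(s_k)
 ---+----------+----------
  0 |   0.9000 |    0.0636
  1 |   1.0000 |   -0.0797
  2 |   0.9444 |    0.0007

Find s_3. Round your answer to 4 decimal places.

s_3 = 0.9444 − 0.0007·(0.9444 − 1.0000) / (0.0007 − (-0.0797))
   = 0.9444 − (-0.000039)/(0.080400) = 0.944884

0.9449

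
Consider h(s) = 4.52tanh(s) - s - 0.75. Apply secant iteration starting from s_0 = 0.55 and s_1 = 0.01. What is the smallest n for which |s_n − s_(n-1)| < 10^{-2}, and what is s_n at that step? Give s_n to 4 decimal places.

n = 4, s_n = 0.2174

h(0.55) = 0.962351, h(0.01) = -0.714802
s_2 = 0.010000 − (-0.714802)·(-0.540000)/(-1.677153) = 0.240148;  |Δ| = 0.230148
h(0.240148) = 0.074924
s_3 = 0.240148 − 0.074924·(0.230148)/(0.789725) = 0.218313;  |Δ| = 0.021835
h(0.218313) = 0.003078
s_4 = 0.218313 − 0.003078·(-0.021835)/(-0.071846) = 0.217377;  |Δ| = 0.000935
|s_4 − s_3| = 0.000935 < 10^{-2}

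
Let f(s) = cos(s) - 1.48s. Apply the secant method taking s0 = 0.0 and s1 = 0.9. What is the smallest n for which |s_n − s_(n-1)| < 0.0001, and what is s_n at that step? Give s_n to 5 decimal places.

n = 5, s_n = 0.56916

f(0.0) = 1.0000000, f(0.9) = -0.7103900
s2 = 0.9000000 − (-0.7103900)·(0.9000000)/(-1.7103900) = 0.5261958;  |Δ| = 0.3738042
f(0.5261958) = 0.0859542
s3 = 0.5261958 − 0.0859542·(-0.3738042)/(0.7963443) = 0.5665427;  |Δ| = 0.0403469
f(0.5665427) = 0.0052784
s4 = 0.5665427 − 0.0052784·(0.0403469)/(-0.0806759) = 0.5691825;  |Δ| = 0.0026398
f(0.5691825) = -0.0000482
s5 = 0.5691825 − (-0.0000482)·(0.0026398)/(-0.0053266) = 0.5691586;  |Δ| = 0.0000239
|s5 − s4| = 0.0000239 < 0.0001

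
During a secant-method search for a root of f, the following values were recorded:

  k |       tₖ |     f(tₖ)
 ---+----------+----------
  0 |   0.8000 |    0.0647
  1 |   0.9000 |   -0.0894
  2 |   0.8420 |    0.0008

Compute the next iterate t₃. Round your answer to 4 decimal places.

0.8425

t₃ = 0.8420 − 0.0008·(0.8420 − 0.9000) / (0.0008 − (-0.0894))
   = 0.8420 − (-0.000046)/(0.090200) = 0.842514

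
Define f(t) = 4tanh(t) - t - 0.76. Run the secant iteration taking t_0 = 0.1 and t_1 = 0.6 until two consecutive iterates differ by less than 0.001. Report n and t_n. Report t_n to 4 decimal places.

f(0.1) = -0.461328, f(0.6) = 0.788198
t_2 = 0.600000 − 0.788198·(0.500000)/(1.249526) = 0.284601;  |Δ| = 0.315399
f(0.284601) = 0.064032
t_3 = 0.284601 − 0.064032·(-0.315399)/(-0.724167) = 0.256713;  |Δ| = 0.027888
f(0.256713) = -0.011838
t_4 = 0.256713 − (-0.011838)·(-0.027888)/(-0.075870) = 0.261065;  |Δ| = 0.004351
f(0.261065) = 0.000100
t_5 = 0.261065 − 0.000100·(0.004351)/(0.011938) = 0.261028;  |Δ| = 0.000036
|t_5 − t_4| = 0.000036 < 0.001

n = 5, t_n = 0.2610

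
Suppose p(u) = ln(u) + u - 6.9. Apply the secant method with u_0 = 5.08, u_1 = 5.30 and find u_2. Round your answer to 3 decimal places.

5.243

p(5.08) = -0.19469, p(5.30) = 0.06771
u_2 = 5.30000 − 0.06771·(5.30000 − 5.08000) / (0.06771 − (-0.19469)) = 5.30000 − (0.01490)/(0.26240) = 5.24323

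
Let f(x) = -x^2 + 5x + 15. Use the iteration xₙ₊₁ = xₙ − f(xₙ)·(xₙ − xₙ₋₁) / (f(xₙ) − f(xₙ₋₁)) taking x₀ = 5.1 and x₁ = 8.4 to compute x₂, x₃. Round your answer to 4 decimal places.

6.8047, 7.0712

f(5.1) = 14.490000, f(8.4) = -13.560000
x₂ = 8.400000 − (-13.560000)·(8.400000 − 5.100000) / (-13.560000 − 14.490000) = 8.400000 − (-44.748000)/(-28.050000) = 6.804706
f(6.804706) = 2.719507
x₃ = 6.804706 − 2.719507·(6.804706 − 8.400000) / (2.719507 − (-13.560000)) = 6.804706 − (-4.338414)/(16.279507) = 7.071201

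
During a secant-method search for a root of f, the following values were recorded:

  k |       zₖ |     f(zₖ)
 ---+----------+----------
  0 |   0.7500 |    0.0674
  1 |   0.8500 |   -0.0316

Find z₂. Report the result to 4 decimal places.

0.8181

z₂ = 0.8500 − (-0.0316)·(0.8500 − 0.7500) / (-0.0316 − 0.0674)
   = 0.8500 − (-0.003160)/(-0.099000) = 0.818081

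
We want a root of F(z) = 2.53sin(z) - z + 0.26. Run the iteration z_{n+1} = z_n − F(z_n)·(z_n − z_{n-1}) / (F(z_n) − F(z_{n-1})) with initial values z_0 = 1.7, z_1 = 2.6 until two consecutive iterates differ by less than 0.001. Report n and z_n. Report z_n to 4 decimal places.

F(1.7) = 1.068912, F(2.6) = -1.035782
z_2 = 2.600000 − (-1.035782)·(0.900000)/(-2.104693) = 2.157084;  |Δ| = 0.442916
F(2.157084) = 0.210408
z_3 = 2.157084 − 0.210408·(-0.442916)/(1.246189) = 2.231866;  |Δ| = 0.074782
F(2.231866) = 0.025154
z_4 = 2.231866 − 0.025154·(0.074782)/(-0.185254) = 2.242020;  |Δ| = 0.010154
F(2.242020) = -0.000875
z_5 = 2.242020 − (-0.000875)·(0.010154)/(-0.026029) = 2.241679;  |Δ| = 0.000341
|z_5 − z_4| = 0.000341 < 0.001

n = 5, z_n = 2.2417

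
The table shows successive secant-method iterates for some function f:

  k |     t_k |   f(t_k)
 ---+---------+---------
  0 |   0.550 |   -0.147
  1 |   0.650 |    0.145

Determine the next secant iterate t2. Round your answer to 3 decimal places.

t2 = 0.650 − 0.145·(0.650 − 0.550) / (0.145 − (-0.147))
   = 0.650 − (0.01450)/(0.29200) = 0.60034

0.600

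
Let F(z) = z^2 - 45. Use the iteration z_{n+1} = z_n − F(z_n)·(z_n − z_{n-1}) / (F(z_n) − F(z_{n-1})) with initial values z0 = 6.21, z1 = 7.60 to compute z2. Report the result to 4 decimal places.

F(6.21) = -6.435900, F(7.60) = 12.760000
z2 = 7.600000 − 12.760000·(7.600000 − 6.210000) / (12.760000 − (-6.435900)) = 7.600000 − (17.736400)/(19.195900) = 6.676032

6.6760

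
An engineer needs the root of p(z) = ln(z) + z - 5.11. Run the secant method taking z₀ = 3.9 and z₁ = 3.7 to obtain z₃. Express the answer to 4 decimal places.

3.7802

p(3.9) = 0.150977, p(3.7) = -0.101667
z₂ = 3.700000 − (-0.101667)·(3.700000 − 3.900000) / (-0.101667 − 0.150977) = 3.700000 − (0.020333)/(-0.252644) = 3.780483
p(3.780483) = 0.000334
z₃ = 3.780483 − 0.000334·(3.780483 − 3.700000) / (0.000334 − (-0.101667)) = 3.780483 − (0.000027)/(0.102002) = 3.780219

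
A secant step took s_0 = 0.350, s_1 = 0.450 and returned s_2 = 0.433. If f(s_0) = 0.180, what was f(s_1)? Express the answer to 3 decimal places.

The secant line through (0.350, 0.180) and (0.450, f(s_1)) crosses zero at s_2 = 0.433.
So (0.350, 0.180), (0.450, f(s_1)), (0.433, 0) are collinear:
f(s_1) = 0.180 · (0.450 − 0.433) / (0.350 − 0.433) = 0.180 · (0.01700)/(-0.08300) = -0.03687

-0.037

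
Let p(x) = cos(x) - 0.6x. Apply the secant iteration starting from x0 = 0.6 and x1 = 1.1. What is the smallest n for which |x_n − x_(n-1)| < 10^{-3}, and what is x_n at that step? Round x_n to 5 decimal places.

n = 4, x_n = 0.95825

p(0.6) = 0.4653356, p(1.1) = -0.2064039
x2 = 1.1000000 − (-0.2064039)·(0.5000000)/(-0.6717395) = 0.9463661;  |Δ| = 0.1536339
p(0.9463661) = 0.0168154
x3 = 0.9463661 − 0.0168154·(-0.1536339)/(0.2232193) = 0.9579396;  |Δ| = 0.0115734
p(0.9579396) = 0.0004429
x4 = 0.9579396 − 0.0004429·(0.0115734)/(-0.0163725) = 0.9582527;  |Δ| = 0.0003131
|x4 − x3| = 0.0003131 < 10^{-3}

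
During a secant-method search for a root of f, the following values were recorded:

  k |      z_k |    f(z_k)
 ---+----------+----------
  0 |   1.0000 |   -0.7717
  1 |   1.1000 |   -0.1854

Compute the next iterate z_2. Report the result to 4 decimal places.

z_2 = 1.1000 − (-0.1854)·(1.1000 − 1.0000) / (-0.1854 − (-0.7717))
   = 1.1000 − (-0.018540)/(0.586300) = 1.131622

1.1316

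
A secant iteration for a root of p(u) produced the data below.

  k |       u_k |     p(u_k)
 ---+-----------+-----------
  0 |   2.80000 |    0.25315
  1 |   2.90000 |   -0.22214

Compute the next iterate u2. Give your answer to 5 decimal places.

2.85326

u2 = 2.90000 − (-0.22214)·(2.90000 − 2.80000) / (-0.22214 − 0.25315)
   = 2.90000 − (-0.0222140)/(-0.4752900) = 2.8532622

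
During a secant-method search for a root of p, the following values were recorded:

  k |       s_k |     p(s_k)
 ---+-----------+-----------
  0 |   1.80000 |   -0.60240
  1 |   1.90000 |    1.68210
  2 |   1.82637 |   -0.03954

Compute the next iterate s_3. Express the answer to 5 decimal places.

s_3 = 1.82637 − (-0.03954)·(1.82637 − 1.90000) / (-0.03954 − 1.68210)
   = 1.82637 − (0.0029113)/(-1.7216400) = 1.8280610

1.82806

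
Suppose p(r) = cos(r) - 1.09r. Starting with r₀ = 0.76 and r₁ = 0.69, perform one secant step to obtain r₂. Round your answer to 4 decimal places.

p(0.76) = -0.103564, p(0.69) = 0.019146
r₂ = 0.690000 − 0.019146·(0.690000 − 0.760000) / (0.019146 − (-0.103564)) = 0.690000 − (-0.001340)/(0.122710) = 0.700922

0.7009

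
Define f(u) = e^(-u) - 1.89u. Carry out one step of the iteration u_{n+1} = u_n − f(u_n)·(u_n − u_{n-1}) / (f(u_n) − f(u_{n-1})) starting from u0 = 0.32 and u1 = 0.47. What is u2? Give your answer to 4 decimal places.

0.3673

f(0.32) = 0.121349, f(0.47) = -0.263298
u2 = 0.470000 − (-0.263298)·(0.470000 − 0.320000) / (-0.263298 − 0.121349) = 0.470000 − (-0.039495)/(-0.384647) = 0.367322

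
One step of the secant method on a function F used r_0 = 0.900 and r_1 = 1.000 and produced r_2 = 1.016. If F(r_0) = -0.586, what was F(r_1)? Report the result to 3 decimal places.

The secant line through (0.900, -0.586) and (1.000, F(r_1)) crosses zero at r_2 = 1.016.
So (0.900, -0.586), (1.000, F(r_1)), (1.016, 0) are collinear:
F(r_1) = -0.586 · (1.000 − 1.016) / (0.900 − 1.016) = -0.586 · (-0.01600)/(-0.11600) = -0.08083

-0.081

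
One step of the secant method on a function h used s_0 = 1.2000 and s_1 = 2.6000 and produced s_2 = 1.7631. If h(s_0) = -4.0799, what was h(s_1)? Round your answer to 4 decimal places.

6.0637

The secant line through (1.2000, -4.0799) and (2.6000, h(s_1)) crosses zero at s_2 = 1.7631.
So (1.2000, -4.0799), (2.6000, h(s_1)), (1.7631, 0) are collinear:
h(s_1) = -4.0799 · (2.6000 − 1.7631) / (1.2000 − 1.7631) = -4.0799 · (0.836900)/(-0.563100) = 6.063698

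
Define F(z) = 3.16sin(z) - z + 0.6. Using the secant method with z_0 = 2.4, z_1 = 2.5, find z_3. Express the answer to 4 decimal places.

2.4975

F(2.4) = 0.334464, F(2.5) = -0.008828
z_2 = 2.500000 − (-0.008828)·(2.500000 − 2.400000) / (-0.008828 − 0.334464) = 2.500000 − (-0.000883)/(-0.343292) = 2.497428
F(2.497428) = 0.000248
z_3 = 2.497428 − 0.000248·(2.497428 − 2.500000) / (0.000248 − (-0.008828)) = 2.497428 − (-0.000001)/(0.009076) = 2.497499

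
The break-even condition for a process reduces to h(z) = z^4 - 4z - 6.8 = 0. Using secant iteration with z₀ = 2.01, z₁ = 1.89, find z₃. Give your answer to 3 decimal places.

1.956

h(2.01) = 1.48241, h(1.89) = -1.60010
z₂ = 1.89000 − (-1.60010)·(1.89000 − 2.01000) / (-1.60010 − 1.48241) = 1.89000 − (0.19201)/(-3.08251) = 1.95229
h(1.95229) = -0.08209
z₃ = 1.95229 − (-0.08209)·(1.95229 − 1.89000) / (-0.08209 − (-1.60010)) = 1.95229 − (-0.00511)/(1.51801) = 1.95566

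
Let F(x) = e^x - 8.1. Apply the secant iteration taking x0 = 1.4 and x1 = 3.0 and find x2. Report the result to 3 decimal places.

1.804

F(1.4) = -4.04480, F(3.0) = 11.98554
x2 = 3.00000 − 11.98554·(3.00000 − 1.40000) / (11.98554 − (-4.04480)) = 3.00000 − (19.17686)/(16.03034) = 1.80371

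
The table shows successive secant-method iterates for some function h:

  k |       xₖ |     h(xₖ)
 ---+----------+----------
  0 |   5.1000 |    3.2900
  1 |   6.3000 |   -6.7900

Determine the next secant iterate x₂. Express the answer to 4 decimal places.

x₂ = 6.3000 − (-6.7900)·(6.3000 − 5.1000) / (-6.7900 − 3.2900)
   = 6.3000 − (-8.148000)/(-10.080000) = 5.491667

5.4917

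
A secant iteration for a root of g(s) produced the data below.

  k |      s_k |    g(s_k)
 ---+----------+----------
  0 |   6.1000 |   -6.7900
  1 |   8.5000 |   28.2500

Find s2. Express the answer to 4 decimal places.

6.5651

s2 = 8.5000 − 28.2500·(8.5000 − 6.1000) / (28.2500 − (-6.7900))
   = 8.5000 − (67.800000)/(35.040000) = 6.565068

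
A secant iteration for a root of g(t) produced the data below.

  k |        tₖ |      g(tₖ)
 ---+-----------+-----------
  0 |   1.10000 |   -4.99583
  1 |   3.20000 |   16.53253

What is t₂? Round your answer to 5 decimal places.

t₂ = 3.20000 − 16.53253·(3.20000 − 1.10000) / (16.53253 − (-4.99583))
   = 3.20000 − (34.7183130)/(21.5283600) = 1.5873220

1.58732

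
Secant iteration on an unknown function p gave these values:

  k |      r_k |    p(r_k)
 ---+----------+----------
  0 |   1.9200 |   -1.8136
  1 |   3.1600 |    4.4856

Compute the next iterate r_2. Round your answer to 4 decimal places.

2.2770

r_2 = 3.1600 − 4.4856·(3.1600 − 1.9200) / (4.4856 − (-1.8136))
   = 3.1600 − (5.562144)/(6.299200) = 2.277008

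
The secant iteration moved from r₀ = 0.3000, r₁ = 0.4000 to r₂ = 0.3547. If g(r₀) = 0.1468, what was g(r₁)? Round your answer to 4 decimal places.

-0.1216

The secant line through (0.3000, 0.1468) and (0.4000, g(r₁)) crosses zero at r₂ = 0.3547.
So (0.3000, 0.1468), (0.4000, g(r₁)), (0.3547, 0) are collinear:
g(r₁) = 0.1468 · (0.4000 − 0.3547) / (0.3000 − 0.3547) = 0.1468 · (0.045300)/(-0.054700) = -0.121573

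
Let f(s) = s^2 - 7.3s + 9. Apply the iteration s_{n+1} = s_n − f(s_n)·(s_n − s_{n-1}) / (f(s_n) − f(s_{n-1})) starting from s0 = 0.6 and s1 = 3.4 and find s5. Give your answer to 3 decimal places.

f(0.6) = 4.98000, f(3.4) = -4.26000
s2 = 3.40000 − (-4.26000)·(3.40000 − 0.60000) / (-4.26000 − 4.98000) = 3.40000 − (-11.92800)/(-9.24000) = 2.10909
f(2.10909) = -1.94810
s3 = 2.10909 − (-1.94810)·(2.10909 − 3.40000) / (-1.94810 − (-4.26000)) = 2.10909 − (2.51482)/(2.31190) = 1.02132
f(1.02132) = 2.58746
s4 = 1.02132 − 2.58746·(1.02132 − 2.10909) / (2.58746 − (-1.94810)) = 1.02132 − (-2.81456)/(4.53556) = 1.64187
f(1.64187) = -0.28993
s5 = 1.64187 − (-0.28993)·(1.64187 − 1.02132) / (-0.28993 − 2.58746) = 1.64187 − (-0.17992)/(-2.87739) = 1.57935

1.579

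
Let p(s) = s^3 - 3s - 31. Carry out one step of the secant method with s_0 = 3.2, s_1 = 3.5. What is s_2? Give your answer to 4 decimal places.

3.4552

p(3.2) = -7.832000, p(3.5) = 1.375000
s_2 = 3.500000 − 1.375000·(3.500000 − 3.200000) / (1.375000 − (-7.832000)) = 3.500000 − (0.412500)/(9.207000) = 3.455197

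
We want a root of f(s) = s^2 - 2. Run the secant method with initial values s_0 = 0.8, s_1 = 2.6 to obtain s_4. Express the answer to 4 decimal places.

f(0.8) = -1.360000, f(2.6) = 4.760000
s_2 = 2.600000 − 4.760000·(2.600000 − 0.800000) / (4.760000 − (-1.360000)) = 2.600000 − (8.568000)/(6.120000) = 1.200000
f(1.200000) = -0.560000
s_3 = 1.200000 − (-0.560000)·(1.200000 − 2.600000) / (-0.560000 − 4.760000) = 1.200000 − (0.784000)/(-5.320000) = 1.347368
f(1.347368) = -0.184598
s_4 = 1.347368 − (-0.184598)·(1.347368 − 1.200000) / (-0.184598 − (-0.560000)) = 1.347368 − (-0.027204)/(0.375402) = 1.419835

1.4198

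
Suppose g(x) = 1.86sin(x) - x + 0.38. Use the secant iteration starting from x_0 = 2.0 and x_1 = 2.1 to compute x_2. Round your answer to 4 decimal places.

g(2.0) = 0.071293, g(2.1) = -0.114431
x_2 = 2.100000 − (-0.114431)·(2.100000 − 2.000000) / (-0.114431 − 0.071293) = 2.100000 − (-0.011443)/(-0.185724) = 2.038387

2.0384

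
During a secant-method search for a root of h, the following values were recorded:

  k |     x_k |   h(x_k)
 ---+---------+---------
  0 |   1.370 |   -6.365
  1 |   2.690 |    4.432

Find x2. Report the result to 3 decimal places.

2.148

x2 = 2.690 − 4.432·(2.690 − 1.370) / (4.432 − (-6.365))
   = 2.690 − (5.85024)/(10.79700) = 2.14816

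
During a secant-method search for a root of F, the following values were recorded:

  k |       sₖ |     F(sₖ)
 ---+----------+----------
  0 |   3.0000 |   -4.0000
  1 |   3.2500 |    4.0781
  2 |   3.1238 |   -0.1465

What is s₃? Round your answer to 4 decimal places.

3.1282

s₃ = 3.1238 − (-0.1465)·(3.1238 − 3.2500) / (-0.1465 − 4.0781)
   = 3.1238 − (0.018488)/(-4.224600) = 3.128176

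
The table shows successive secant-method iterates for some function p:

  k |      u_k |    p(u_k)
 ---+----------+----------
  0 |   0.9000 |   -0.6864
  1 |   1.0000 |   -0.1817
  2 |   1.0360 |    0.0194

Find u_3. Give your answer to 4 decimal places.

1.0325

u_3 = 1.0360 − 0.0194·(1.0360 − 1.0000) / (0.0194 − (-0.1817))
   = 1.0360 − (0.000698)/(0.201100) = 1.032527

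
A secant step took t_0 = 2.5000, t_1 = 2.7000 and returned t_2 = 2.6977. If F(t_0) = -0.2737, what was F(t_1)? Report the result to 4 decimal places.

0.0032

The secant line through (2.5000, -0.2737) and (2.7000, F(t_1)) crosses zero at t_2 = 2.6977.
So (2.5000, -0.2737), (2.7000, F(t_1)), (2.6977, 0) are collinear:
F(t_1) = -0.2737 · (2.7000 − 2.6977) / (2.5000 − 2.6977) = -0.2737 · (0.002300)/(-0.197700) = 0.003184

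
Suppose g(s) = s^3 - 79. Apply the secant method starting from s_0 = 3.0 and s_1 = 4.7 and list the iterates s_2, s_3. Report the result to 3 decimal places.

g(3.0) = -52.00000, g(4.7) = 24.82300
s_2 = 4.70000 − 24.82300·(4.70000 − 3.00000) / (24.82300 − (-52.00000)) = 4.70000 − (42.19910)/(76.82300) = 4.15070
g(4.15070) = -7.49060
s_3 = 4.15070 − (-7.49060)·(4.15070 − 4.70000) / (-7.49060 − 24.82300) = 4.15070 − (4.11461)/(-32.31360) = 4.27803

4.151, 4.278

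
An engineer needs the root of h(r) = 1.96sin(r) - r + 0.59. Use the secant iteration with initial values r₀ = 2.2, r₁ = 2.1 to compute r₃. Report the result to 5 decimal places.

2.18819

h(2.2) = -0.0253470, h(2.1) = 0.1818904
r₂ = 2.1000000 − 0.1818904·(2.1000000 − 2.2000000) / (0.1818904 − (-0.0253470)) = 2.1000000 − (-0.0181890)/(0.2072374) = 2.1877691
h(2.1877691) = 0.0008729
r₃ = 2.1877691 − 0.0008729·(2.1877691 − 2.1000000) / (0.0008729 − 0.1818904) = 2.1877691 − (0.0000766)/(-0.1810175) = 2.1881923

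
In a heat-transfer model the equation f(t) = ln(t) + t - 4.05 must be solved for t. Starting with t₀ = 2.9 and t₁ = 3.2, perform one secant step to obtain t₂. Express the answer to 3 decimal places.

f(2.9) = -0.08529, f(3.2) = 0.31315
t₂ = 3.20000 − 0.31315·(3.20000 − 2.90000) / (0.31315 − (-0.08529)) = 3.20000 − (0.09395)/(0.39844) = 2.96422

2.964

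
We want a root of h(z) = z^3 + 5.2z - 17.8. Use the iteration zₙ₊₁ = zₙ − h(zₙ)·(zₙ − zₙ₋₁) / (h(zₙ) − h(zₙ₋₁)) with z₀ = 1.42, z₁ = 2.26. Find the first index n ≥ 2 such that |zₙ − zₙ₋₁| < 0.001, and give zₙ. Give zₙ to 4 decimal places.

n = 5, zₙ = 1.9647

h(1.42) = -7.552712, h(2.26) = 5.495176
z₂ = 2.260000 − 5.495176·(0.840000)/(13.047888) = 1.906230;  |Δ| = 0.353770
h(1.906230) = -0.960907
z₃ = 1.906230 − (-0.960907)·(-0.353770)/(-6.456083) = 1.958884;  |Δ| = 0.052654
h(1.958884) = -0.097114
z₄ = 1.958884 − (-0.097114)·(0.052654)/(0.863794) = 1.964804;  |Δ| = 0.005920
h(1.964804) = 0.002021
z₅ = 1.964804 − 0.002021·(0.005920)/(0.099135) = 1.964684;  |Δ| = 0.000121
|z₅ − z₄| = 0.000121 < 0.001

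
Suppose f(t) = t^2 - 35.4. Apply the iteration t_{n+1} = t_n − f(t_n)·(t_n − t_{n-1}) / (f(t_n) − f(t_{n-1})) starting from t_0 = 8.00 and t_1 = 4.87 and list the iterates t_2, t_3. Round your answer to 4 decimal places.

f(8.00) = 28.600000, f(4.87) = -11.683100
t_2 = 4.870000 − (-11.683100)·(4.870000 − 8.000000) / (-11.683100 − 28.600000) = 4.870000 − (36.568103)/(-40.283100) = 5.777778
f(5.777778) = -2.017284
t_3 = 5.777778 − (-2.017284)·(5.777778 − 4.870000) / (-2.017284 − (-11.683100)) = 5.777778 − (-1.831246)/(9.665816) = 5.967234

5.7778, 5.9672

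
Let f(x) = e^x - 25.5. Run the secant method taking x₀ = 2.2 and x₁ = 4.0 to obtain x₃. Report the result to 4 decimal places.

3.1034

f(2.2) = -16.474987, f(4.0) = 29.098150
x₂ = 4.000000 − 29.098150·(4.000000 − 2.200000) / (29.098150 − (-16.474987)) = 4.000000 − (52.376670)/(45.573137) = 2.850712
f(2.850712) = -8.199909
x₃ = 2.850712 − (-8.199909)·(2.850712 − 4.000000) / (-8.199909 − 29.098150) = 2.850712 − (9.424059)/(-37.298059) = 3.103381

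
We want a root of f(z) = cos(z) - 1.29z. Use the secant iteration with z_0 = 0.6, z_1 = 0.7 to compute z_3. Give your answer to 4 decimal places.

f(0.6) = 0.051336, f(0.7) = -0.138158
z_2 = 0.700000 − (-0.138158)·(0.700000 − 0.600000) / (-0.138158 − 0.051336) = 0.700000 − (-0.013816)/(-0.189493) = 0.627091
f(0.627091) = 0.000791
z_3 = 0.627091 − 0.000791·(0.627091 − 0.700000) / (0.000791 − (-0.138158)) = 0.627091 − (-0.000058)/(0.138948) = 0.627506

0.6275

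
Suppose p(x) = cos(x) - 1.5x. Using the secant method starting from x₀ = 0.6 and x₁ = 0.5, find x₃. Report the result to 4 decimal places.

p(0.6) = -0.074664, p(0.5) = 0.127583
x₂ = 0.500000 − 0.127583·(0.500000 − 0.600000) / (0.127583 − (-0.074664)) = 0.500000 − (-0.012758)/(0.202247) = 0.563083
p(0.563083) = 0.000990
x₃ = 0.563083 − 0.000990·(0.563083 − 0.500000) / (0.000990 − 0.127583) = 0.563083 − (0.000062)/(-0.126593) = 0.563576

0.5636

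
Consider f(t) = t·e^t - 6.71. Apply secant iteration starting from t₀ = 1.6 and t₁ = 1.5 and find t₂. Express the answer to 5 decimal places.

1.49896

f(1.6) = 1.2148519, f(1.5) = 0.0125336
t₂ = 1.5000000 − 0.0125336·(1.5000000 − 1.6000000) / (0.0125336 − 1.2148519) = 1.5000000 − (-0.0012534)/(-1.2023183) = 1.4989575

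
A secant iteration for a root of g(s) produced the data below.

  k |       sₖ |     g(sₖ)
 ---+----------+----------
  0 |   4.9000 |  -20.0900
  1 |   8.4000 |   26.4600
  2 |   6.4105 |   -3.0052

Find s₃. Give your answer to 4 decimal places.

6.6134

s₃ = 6.4105 − (-3.0052)·(6.4105 − 8.4000) / (-3.0052 − 26.4600)
   = 6.4105 − (5.978845)/(-29.465200) = 6.613412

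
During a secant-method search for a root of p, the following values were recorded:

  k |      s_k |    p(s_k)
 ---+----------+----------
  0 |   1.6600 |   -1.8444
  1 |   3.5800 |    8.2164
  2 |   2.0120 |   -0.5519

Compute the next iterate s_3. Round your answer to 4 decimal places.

s_3 = 2.0120 − (-0.5519)·(2.0120 − 3.5800) / (-0.5519 − 8.2164)
   = 2.0120 − (0.865379)/(-8.768300) = 2.110694

2.1107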